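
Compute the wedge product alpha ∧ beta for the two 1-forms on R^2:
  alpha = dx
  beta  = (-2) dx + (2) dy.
alpha ∧ beta = (2) dx ∧ dy

Distribute the wedge, using dx_i ∧ dx_j = -dx_j ∧ dx_i and dx_i ∧ dx_i = 0. For each pair (i, j) with i < j, the coefficient of dx_i ∧ dx_j in alpha ∧ beta is (alpha_i * beta_j - alpha_j * beta_i). Collecting: alpha ∧ beta = (2) dx ∧ dy.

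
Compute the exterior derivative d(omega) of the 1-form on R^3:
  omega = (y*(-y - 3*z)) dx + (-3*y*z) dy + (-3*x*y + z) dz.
d(omega) = (2*y + 3*z) dx ∧ dy + (-3*x + 3*y) dy ∧ dz

For a 1-form omega = sum_i f_i dx_i, the exterior derivative is
  d(omega) = sum_{i < j} (∂f_j/∂x_i - ∂f_i/∂x_j) dx_i ∧ dx_j.
  coefficient of dx ∧ dy: ∂f_2/∂x - ∂f_1/∂y = ∂(-3*y*z)/∂x - ∂(y*(-y - 3*z))/∂y = 2*y + 3*z
  coefficient of dy ∧ dz: ∂f_3/∂y - ∂f_2/∂z = ∂(-3*x*y + z)/∂y - ∂(-3*y*z)/∂z = -3*x + 3*y
Assembling: d(omega) = (2*y + 3*z) dx ∧ dy + (-3*x + 3*y) dy ∧ dz.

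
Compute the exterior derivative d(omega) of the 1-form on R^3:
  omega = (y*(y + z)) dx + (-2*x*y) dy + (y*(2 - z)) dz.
d(omega) = (-4*y - z) dx ∧ dy + (-y) dx ∧ dz + (2 - z) dy ∧ dz

For a 1-form omega = sum_i f_i dx_i, the exterior derivative is
  d(omega) = sum_{i < j} (∂f_j/∂x_i - ∂f_i/∂x_j) dx_i ∧ dx_j.
  coefficient of dx ∧ dy: ∂f_2/∂x - ∂f_1/∂y = ∂(-2*x*y)/∂x - ∂(y*(y + z))/∂y = -4*y - z
  coefficient of dx ∧ dz: ∂f_3/∂x - ∂f_1/∂z = ∂(y*(2 - z))/∂x - ∂(y*(y + z))/∂z = -y
  coefficient of dy ∧ dz: ∂f_3/∂y - ∂f_2/∂z = ∂(y*(2 - z))/∂y - ∂(-2*x*y)/∂z = 2 - z
Assembling: d(omega) = (-4*y - z) dx ∧ dy + (-y) dx ∧ dz + (2 - z) dy ∧ dz.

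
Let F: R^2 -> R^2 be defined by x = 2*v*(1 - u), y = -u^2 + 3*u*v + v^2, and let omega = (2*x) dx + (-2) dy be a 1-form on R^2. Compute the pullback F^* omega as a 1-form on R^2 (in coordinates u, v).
F^* omega = (8*u*v^2 + 4*u - 8*v^2 - 6*v) du + (8*u^2*v - 16*u*v - 6*u + 4*v) dv

Using F^*(f dg) = (f ∘ F) d(g ∘ F), substitute each coordinate x_i by F_i(u, v) in f_i, and replace dx_i by d F_i = (∂F_i/∂u) du + (∂F_i/∂v) dv.
  For the x component: f_1(F) = 4*v*(1 - u); d F_1 = (-2*v) du + (2 - 2*u) dv
  For the y component: f_2(F) = -2; d F_2 = (-2*u + 3*v) du + (3*u + 2*v) dv
Combining and collecting du, dv coefficients:
  coeff of du: 8*u*v^2 + 4*u - 8*v^2 - 6*v
  coeff of dv: 8*u^2*v - 16*u*v - 6*u + 4*v
F^* omega = (8*u*v^2 + 4*u - 8*v^2 - 6*v) du + (8*u^2*v - 16*u*v - 6*u + 4*v) dv.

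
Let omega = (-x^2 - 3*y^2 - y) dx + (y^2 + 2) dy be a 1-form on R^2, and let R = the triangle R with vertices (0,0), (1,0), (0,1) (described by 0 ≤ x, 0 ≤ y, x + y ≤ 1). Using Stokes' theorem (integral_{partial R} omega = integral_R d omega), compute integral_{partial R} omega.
integral_(partial R) omega = 3/2

Stokes: integral_partial_R omega = integral_R d omega with d omega = (∂Q/∂x - ∂P/∂y) dx ∧ dy.
  ∂Q/∂x = 0
  ∂P/∂y = -6*y - 1
  integrand = ∂Q/∂x - ∂P/∂y = 6*y + 1.
Integrating over R: integral_0^1 integral_0^{1-x} (6*y + 1) dy dx = 3/2.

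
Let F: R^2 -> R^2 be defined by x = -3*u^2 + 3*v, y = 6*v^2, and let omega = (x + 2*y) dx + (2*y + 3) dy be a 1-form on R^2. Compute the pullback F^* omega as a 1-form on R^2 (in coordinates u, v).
F^* omega = (18*u*(u^2 - 4*v^2 - v)) du + (-9*u^2 + 144*v^3 + 36*v^2 + 45*v) dv

Using F^*(f dg) = (f ∘ F) d(g ∘ F), substitute each coordinate x_i by F_i(u, v) in f_i, and replace dx_i by d F_i = (∂F_i/∂u) du + (∂F_i/∂v) dv.
  For the x component: f_1(F) = -3*u^2 + 12*v^2 + 3*v; d F_1 = (-6*u) du + (3) dv
  For the y component: f_2(F) = 12*v^2 + 3; d F_2 = (0) du + (12*v) dv
Combining and collecting du, dv coefficients:
  coeff of du: 18*u*(u^2 - 4*v^2 - v)
  coeff of dv: -9*u^2 + 144*v^3 + 36*v^2 + 45*v
F^* omega = (18*u*(u^2 - 4*v^2 - v)) du + (-9*u^2 + 144*v^3 + 36*v^2 + 45*v) dv.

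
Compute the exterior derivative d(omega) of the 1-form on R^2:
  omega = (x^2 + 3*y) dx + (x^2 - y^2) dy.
d(omega) = (2*x - 3) dx ∧ dy

For a 1-form omega = sum_i f_i dx_i, the exterior derivative is
  d(omega) = sum_{i < j} (∂f_j/∂x_i - ∂f_i/∂x_j) dx_i ∧ dx_j.
  coefficient of dx ∧ dy: ∂f_2/∂x - ∂f_1/∂y = ∂(x^2 - y^2)/∂x - ∂(x^2 + 3*y)/∂y = 2*x - 3
Assembling: d(omega) = (2*x - 3) dx ∧ dy.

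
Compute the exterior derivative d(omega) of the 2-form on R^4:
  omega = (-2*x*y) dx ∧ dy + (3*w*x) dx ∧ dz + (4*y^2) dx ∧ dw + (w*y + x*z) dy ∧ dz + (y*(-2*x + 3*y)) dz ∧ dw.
d(omega) = (3*x - 2*y) dx ∧ dz ∧ dw + (-8*y) dx ∧ dy ∧ dw + (z) dx ∧ dy ∧ dz + (-2*x + 7*y) dy ∧ dz ∧ dw

For a 2-form omega = sum_{i<j} g_{ij} dx_i ∧ dx_j, the exterior derivative is
  d(omega) = sum_{i<j} d(g_{ij}) ∧ dx_i ∧ dx_j = sum_{i<j, k} (∂g_{ij}/∂x_k) dx_k ∧ dx_i ∧ dx_j.
Expand each term, using dx_k ∧ dx_i ∧ dx_j = sgn(permutation) dx_{(a)} ∧ dx_{(b)} ∧ dx_{(c)} with (a < b < c) sorted:
  d(3*w*x) includes (∂/∂w)(3*w*x) dw = (3*x) dw, which multiplied by dx ∧ dz gives (3*x) dx ∧ dz ∧ dw
  d(4*y^2) includes (∂/∂y)(4*y^2) dy = (8*y) dy, which multiplied by dx ∧ dw gives (-8*y) dx ∧ dy ∧ dw
  d(w*y + x*z) includes (∂/∂x)(w*y + x*z) dx = (z) dx, which multiplied by dy ∧ dz gives (z) dx ∧ dy ∧ dz
  d(w*y + x*z) includes (∂/∂w)(w*y + x*z) dw = (y) dw, which multiplied by dy ∧ dz gives (y) dy ∧ dz ∧ dw
  d(y*(-2*x + 3*y)) includes (∂/∂x)(y*(-2*x + 3*y)) dx = (-2*y) dx, which multiplied by dz ∧ dw gives (-2*y) dx ∧ dz ∧ dw
  d(y*(-2*x + 3*y)) includes (∂/∂y)(y*(-2*x + 3*y)) dy = (-2*x + 6*y) dy, which multiplied by dz ∧ dw gives (-2*x + 6*y) dy ∧ dz ∧ dw
Collecting like 3-forms: d(omega) = (3*x - 2*y) dx ∧ dz ∧ dw + (-8*y) dx ∧ dy ∧ dw + (z) dx ∧ dy ∧ dz + (-2*x + 7*y) dy ∧ dz ∧ dw.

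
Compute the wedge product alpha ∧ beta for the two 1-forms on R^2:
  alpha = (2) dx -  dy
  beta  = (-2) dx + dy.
alpha ∧ beta = 0

Distribute the wedge, using dx_i ∧ dx_j = -dx_j ∧ dx_i and dx_i ∧ dx_i = 0. For each pair (i, j) with i < j, the coefficient of dx_i ∧ dx_j in alpha ∧ beta is (alpha_i * beta_j - alpha_j * beta_i). Collecting: alpha ∧ beta = 0.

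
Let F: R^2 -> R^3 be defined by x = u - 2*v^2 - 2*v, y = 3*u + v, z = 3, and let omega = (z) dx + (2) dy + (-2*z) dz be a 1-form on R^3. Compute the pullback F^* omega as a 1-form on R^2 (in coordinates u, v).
F^* omega = (9) du + (-12*v - 4) dv

Using F^*(f dg) = (f ∘ F) d(g ∘ F), substitute each coordinate x_i by F_i(u, v) in f_i, and replace dx_i by d F_i = (∂F_i/∂u) du + (∂F_i/∂v) dv.
  For the x component: f_1(F) = 3; d F_1 = (1) du + (-4*v - 2) dv
  For the y component: f_2(F) = 2; d F_2 = (3) du + (1) dv
  For the z component: f_3(F) = -6; d F_3 = (0) du + (0) dv
Combining and collecting du, dv coefficients:
  coeff of du: 9
  coeff of dv: -12*v - 4
F^* omega = (9) du + (-12*v - 4) dv.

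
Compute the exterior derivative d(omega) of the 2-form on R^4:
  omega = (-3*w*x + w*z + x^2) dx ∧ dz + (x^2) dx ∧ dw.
d(omega) = (-3*x + z) dx ∧ dz ∧ dw

For a 2-form omega = sum_{i<j} g_{ij} dx_i ∧ dx_j, the exterior derivative is
  d(omega) = sum_{i<j} d(g_{ij}) ∧ dx_i ∧ dx_j = sum_{i<j, k} (∂g_{ij}/∂x_k) dx_k ∧ dx_i ∧ dx_j.
Expand each term, using dx_k ∧ dx_i ∧ dx_j = sgn(permutation) dx_{(a)} ∧ dx_{(b)} ∧ dx_{(c)} with (a < b < c) sorted:
  d(-3*w*x + w*z + x^2) includes (∂/∂w)(-3*w*x + w*z + x^2) dw = (-3*x + z) dw, which multiplied by dx ∧ dz gives (-3*x + z) dx ∧ dz ∧ dw
Collecting like 3-forms: d(omega) = (-3*x + z) dx ∧ dz ∧ dw.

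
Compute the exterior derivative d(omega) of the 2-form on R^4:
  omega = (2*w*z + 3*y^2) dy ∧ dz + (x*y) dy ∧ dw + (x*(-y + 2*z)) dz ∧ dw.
d(omega) = (-x + 2*z) dy ∧ dz ∧ dw + (y) dx ∧ dy ∧ dw + (-y + 2*z) dx ∧ dz ∧ dw

For a 2-form omega = sum_{i<j} g_{ij} dx_i ∧ dx_j, the exterior derivative is
  d(omega) = sum_{i<j} d(g_{ij}) ∧ dx_i ∧ dx_j = sum_{i<j, k} (∂g_{ij}/∂x_k) dx_k ∧ dx_i ∧ dx_j.
Expand each term, using dx_k ∧ dx_i ∧ dx_j = sgn(permutation) dx_{(a)} ∧ dx_{(b)} ∧ dx_{(c)} with (a < b < c) sorted:
  d(2*w*z + 3*y^2) includes (∂/∂w)(2*w*z + 3*y^2) dw = (2*z) dw, which multiplied by dy ∧ dz gives (2*z) dy ∧ dz ∧ dw
  d(x*y) includes (∂/∂x)(x*y) dx = (y) dx, which multiplied by dy ∧ dw gives (y) dx ∧ dy ∧ dw
  d(x*(-y + 2*z)) includes (∂/∂x)(x*(-y + 2*z)) dx = (-y + 2*z) dx, which multiplied by dz ∧ dw gives (-y + 2*z) dx ∧ dz ∧ dw
  d(x*(-y + 2*z)) includes (∂/∂y)(x*(-y + 2*z)) dy = (-x) dy, which multiplied by dz ∧ dw gives (-x) dy ∧ dz ∧ dw
Collecting like 3-forms: d(omega) = (-x + 2*z) dy ∧ dz ∧ dw + (y) dx ∧ dy ∧ dw + (-y + 2*z) dx ∧ dz ∧ dw.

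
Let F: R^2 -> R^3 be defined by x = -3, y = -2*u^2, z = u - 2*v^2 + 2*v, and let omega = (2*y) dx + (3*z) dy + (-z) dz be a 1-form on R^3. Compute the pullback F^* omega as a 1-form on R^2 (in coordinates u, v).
F^* omega = (-12*u^2 + 24*u*v^2 - 24*u*v - u + 2*v^2 - 2*v) du + (4*u*v - 2*u - 8*v^3 + 12*v^2 - 4*v) dv

Using F^*(f dg) = (f ∘ F) d(g ∘ F), substitute each coordinate x_i by F_i(u, v) in f_i, and replace dx_i by d F_i = (∂F_i/∂u) du + (∂F_i/∂v) dv.
  For the x component: f_1(F) = -4*u^2; d F_1 = (0) du + (0) dv
  For the y component: f_2(F) = 3*u - 6*v^2 + 6*v; d F_2 = (-4*u) du + (0) dv
  For the z component: f_3(F) = -u + 2*v^2 - 2*v; d F_3 = (1) du + (2 - 4*v) dv
Combining and collecting du, dv coefficients:
  coeff of du: -12*u^2 + 24*u*v^2 - 24*u*v - u + 2*v^2 - 2*v
  coeff of dv: 4*u*v - 2*u - 8*v^3 + 12*v^2 - 4*v
F^* omega = (-12*u^2 + 24*u*v^2 - 24*u*v - u + 2*v^2 - 2*v) du + (4*u*v - 2*u - 8*v^3 + 12*v^2 - 4*v) dv.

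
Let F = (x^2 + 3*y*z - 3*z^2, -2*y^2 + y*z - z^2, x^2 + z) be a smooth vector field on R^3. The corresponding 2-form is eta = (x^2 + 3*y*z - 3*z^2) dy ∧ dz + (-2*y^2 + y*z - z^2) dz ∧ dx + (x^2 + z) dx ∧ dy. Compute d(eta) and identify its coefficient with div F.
d(eta) = (2*x - 4*y + z + 1) dx ∧ dy ∧ dz; div F = 2*x - 4*y + z + 1

For a 2-form in R^3 of the form above, applying d gives a 3-form with coefficient ∂P/∂x + ∂Q/∂y + ∂R/∂z:
  ∂P/∂x = 2*x
  ∂Q/∂y = -4*y + z
  ∂R/∂z = 1
Sum = 2*x - 4*y + z + 1, which is exactly div F.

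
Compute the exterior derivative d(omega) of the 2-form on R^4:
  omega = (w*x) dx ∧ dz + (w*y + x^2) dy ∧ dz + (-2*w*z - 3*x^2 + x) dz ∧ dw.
d(omega) = (1 - 5*x) dx ∧ dz ∧ dw + (2*x) dx ∧ dy ∧ dz + (y) dy ∧ dz ∧ dw

For a 2-form omega = sum_{i<j} g_{ij} dx_i ∧ dx_j, the exterior derivative is
  d(omega) = sum_{i<j} d(g_{ij}) ∧ dx_i ∧ dx_j = sum_{i<j, k} (∂g_{ij}/∂x_k) dx_k ∧ dx_i ∧ dx_j.
Expand each term, using dx_k ∧ dx_i ∧ dx_j = sgn(permutation) dx_{(a)} ∧ dx_{(b)} ∧ dx_{(c)} with (a < b < c) sorted:
  d(w*x) includes (∂/∂w)(w*x) dw = (x) dw, which multiplied by dx ∧ dz gives (x) dx ∧ dz ∧ dw
  d(w*y + x^2) includes (∂/∂x)(w*y + x^2) dx = (2*x) dx, which multiplied by dy ∧ dz gives (2*x) dx ∧ dy ∧ dz
  d(w*y + x^2) includes (∂/∂w)(w*y + x^2) dw = (y) dw, which multiplied by dy ∧ dz gives (y) dy ∧ dz ∧ dw
  d(-2*w*z - 3*x^2 + x) includes (∂/∂x)(-2*w*z - 3*x^2 + x) dx = (1 - 6*x) dx, which multiplied by dz ∧ dw gives (1 - 6*x) dx ∧ dz ∧ dw
Collecting like 3-forms: d(omega) = (1 - 5*x) dx ∧ dz ∧ dw + (2*x) dx ∧ dy ∧ dz + (y) dy ∧ dz ∧ dw.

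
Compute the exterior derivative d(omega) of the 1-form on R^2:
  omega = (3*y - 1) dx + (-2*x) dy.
d(omega) = (-5) dx ∧ dy

For a 1-form omega = sum_i f_i dx_i, the exterior derivative is
  d(omega) = sum_{i < j} (∂f_j/∂x_i - ∂f_i/∂x_j) dx_i ∧ dx_j.
  coefficient of dx ∧ dy: ∂f_2/∂x - ∂f_1/∂y = ∂(-2*x)/∂x - ∂(3*y - 1)/∂y = -5
Assembling: d(omega) = (-5) dx ∧ dy.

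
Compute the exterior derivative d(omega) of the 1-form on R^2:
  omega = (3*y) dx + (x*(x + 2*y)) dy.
d(omega) = (2*x + 2*y - 3) dx ∧ dy

For a 1-form omega = sum_i f_i dx_i, the exterior derivative is
  d(omega) = sum_{i < j} (∂f_j/∂x_i - ∂f_i/∂x_j) dx_i ∧ dx_j.
  coefficient of dx ∧ dy: ∂f_2/∂x - ∂f_1/∂y = ∂(x*(x + 2*y))/∂x - ∂(3*y)/∂y = 2*x + 2*y - 3
Assembling: d(omega) = (2*x + 2*y - 3) dx ∧ dy.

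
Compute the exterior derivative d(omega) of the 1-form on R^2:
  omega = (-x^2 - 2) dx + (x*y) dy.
d(omega) = (y) dx ∧ dy

For a 1-form omega = sum_i f_i dx_i, the exterior derivative is
  d(omega) = sum_{i < j} (∂f_j/∂x_i - ∂f_i/∂x_j) dx_i ∧ dx_j.
  coefficient of dx ∧ dy: ∂f_2/∂x - ∂f_1/∂y = ∂(x*y)/∂x - ∂(-x^2 - 2)/∂y = y
Assembling: d(omega) = (y) dx ∧ dy.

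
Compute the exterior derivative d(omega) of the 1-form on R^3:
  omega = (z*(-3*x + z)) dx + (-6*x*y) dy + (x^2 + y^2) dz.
d(omega) = (-6*y) dx ∧ dy + (5*x - 2*z) dx ∧ dz + (2*y) dy ∧ dz

For a 1-form omega = sum_i f_i dx_i, the exterior derivative is
  d(omega) = sum_{i < j} (∂f_j/∂x_i - ∂f_i/∂x_j) dx_i ∧ dx_j.
  coefficient of dx ∧ dy: ∂f_2/∂x - ∂f_1/∂y = ∂(-6*x*y)/∂x - ∂(z*(-3*x + z))/∂y = -6*y
  coefficient of dx ∧ dz: ∂f_3/∂x - ∂f_1/∂z = ∂(x^2 + y^2)/∂x - ∂(z*(-3*x + z))/∂z = 5*x - 2*z
  coefficient of dy ∧ dz: ∂f_3/∂y - ∂f_2/∂z = ∂(x^2 + y^2)/∂y - ∂(-6*x*y)/∂z = 2*y
Assembling: d(omega) = (-6*y) dx ∧ dy + (5*x - 2*z) dx ∧ dz + (2*y) dy ∧ dz.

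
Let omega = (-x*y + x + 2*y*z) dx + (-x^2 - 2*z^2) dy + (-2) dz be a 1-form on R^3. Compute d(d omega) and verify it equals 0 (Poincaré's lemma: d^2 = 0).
d(d omega) = 0

Step 1: d omega = sum_{i<j} (∂f_j/∂x_i - ∂f_i/∂x_j) dx_i ∧ dx_j:
  coeff of dx ∧ dy: -x - 2*z
  coeff of dx ∧ dz: -2*y
  coeff of dy ∧ dz: 4*z
Step 2: Apply d again to each 2-form coefficient. The only possible 3-form in R^3 is dx ∧ dy ∧ dz, with coefficient
  ∂(coeff of dy∧dz)/∂x - ∂(coeff of dx∧dz)/∂y + ∂(coeff of dx∧dy)/∂z
  = ∂/∂x (4*z) - ∂/∂y (-2*y) + ∂/∂z (-x - 2*z).
Each of these terms simplifies to sums of mixed partials that cancel in pairs. The result is 0 (by equality of mixed partials for smooth functions — Schwarz / Clairaut).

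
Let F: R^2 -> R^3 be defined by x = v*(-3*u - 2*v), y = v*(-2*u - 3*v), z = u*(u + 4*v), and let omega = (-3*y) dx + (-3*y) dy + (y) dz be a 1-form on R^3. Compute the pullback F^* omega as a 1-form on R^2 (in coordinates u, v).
F^* omega = (v*(-4*u^2 - 44*u*v - 57*v^2)) du + (v*(-38*u^2 - 117*u*v - 90*v^2)) dv

Using F^*(f dg) = (f ∘ F) d(g ∘ F), substitute each coordinate x_i by F_i(u, v) in f_i, and replace dx_i by d F_i = (∂F_i/∂u) du + (∂F_i/∂v) dv.
  For the x component: f_1(F) = 3*v*(2*u + 3*v); d F_1 = (-3*v) du + (-3*u - 4*v) dv
  For the y component: f_2(F) = 3*v*(2*u + 3*v); d F_2 = (-2*v) du + (-2*u - 6*v) dv
  For the z component: f_3(F) = v*(-2*u - 3*v); d F_3 = (2*u + 4*v) du + (4*u) dv
Combining and collecting du, dv coefficients:
  coeff of du: v*(-4*u^2 - 44*u*v - 57*v^2)
  coeff of dv: v*(-38*u^2 - 117*u*v - 90*v^2)
F^* omega = (v*(-4*u^2 - 44*u*v - 57*v^2)) du + (v*(-38*u^2 - 117*u*v - 90*v^2)) dv.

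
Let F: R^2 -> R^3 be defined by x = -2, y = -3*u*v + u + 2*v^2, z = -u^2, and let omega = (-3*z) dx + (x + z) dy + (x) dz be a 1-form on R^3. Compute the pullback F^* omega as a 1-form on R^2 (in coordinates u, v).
F^* omega = (3*u^2*v - u^2 + 4*u + 6*v - 2) du + (3*u^3 - 4*u^2*v + 6*u - 8*v) dv

Using F^*(f dg) = (f ∘ F) d(g ∘ F), substitute each coordinate x_i by F_i(u, v) in f_i, and replace dx_i by d F_i = (∂F_i/∂u) du + (∂F_i/∂v) dv.
  For the x component: f_1(F) = 3*u^2; d F_1 = (0) du + (0) dv
  For the y component: f_2(F) = -u^2 - 2; d F_2 = (1 - 3*v) du + (-3*u + 4*v) dv
  For the z component: f_3(F) = -2; d F_3 = (-2*u) du + (0) dv
Combining and collecting du, dv coefficients:
  coeff of du: 3*u^2*v - u^2 + 4*u + 6*v - 2
  coeff of dv: 3*u^3 - 4*u^2*v + 6*u - 8*v
F^* omega = (3*u^2*v - u^2 + 4*u + 6*v - 2) du + (3*u^3 - 4*u^2*v + 6*u - 8*v) dv.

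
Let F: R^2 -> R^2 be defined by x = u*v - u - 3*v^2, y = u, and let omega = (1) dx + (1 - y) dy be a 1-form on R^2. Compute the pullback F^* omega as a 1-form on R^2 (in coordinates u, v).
F^* omega = (-u + v) du + (u - 6*v) dv

Using F^*(f dg) = (f ∘ F) d(g ∘ F), substitute each coordinate x_i by F_i(u, v) in f_i, and replace dx_i by d F_i = (∂F_i/∂u) du + (∂F_i/∂v) dv.
  For the x component: f_1(F) = 1; d F_1 = (v - 1) du + (u - 6*v) dv
  For the y component: f_2(F) = 1 - u; d F_2 = (1) du + (0) dv
Combining and collecting du, dv coefficients:
  coeff of du: -u + v
  coeff of dv: u - 6*v
F^* omega = (-u + v) du + (u - 6*v) dv.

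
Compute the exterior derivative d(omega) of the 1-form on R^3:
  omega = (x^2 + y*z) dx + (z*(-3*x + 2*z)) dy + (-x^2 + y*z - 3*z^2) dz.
d(omega) = (-4*z) dx ∧ dy + (-2*x - y) dx ∧ dz + (3*x - 3*z) dy ∧ dz

For a 1-form omega = sum_i f_i dx_i, the exterior derivative is
  d(omega) = sum_{i < j} (∂f_j/∂x_i - ∂f_i/∂x_j) dx_i ∧ dx_j.
  coefficient of dx ∧ dy: ∂f_2/∂x - ∂f_1/∂y = ∂(z*(-3*x + 2*z))/∂x - ∂(x^2 + y*z)/∂y = -4*z
  coefficient of dx ∧ dz: ∂f_3/∂x - ∂f_1/∂z = ∂(-x^2 + y*z - 3*z^2)/∂x - ∂(x^2 + y*z)/∂z = -2*x - y
  coefficient of dy ∧ dz: ∂f_3/∂y - ∂f_2/∂z = ∂(-x^2 + y*z - 3*z^2)/∂y - ∂(z*(-3*x + 2*z))/∂z = 3*x - 3*z
Assembling: d(omega) = (-4*z) dx ∧ dy + (-2*x - y) dx ∧ dz + (3*x - 3*z) dy ∧ dz.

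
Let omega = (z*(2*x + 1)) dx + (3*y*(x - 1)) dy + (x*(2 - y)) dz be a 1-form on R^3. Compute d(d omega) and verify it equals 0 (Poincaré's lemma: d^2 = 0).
d(d omega) = 0

Step 1: d omega = sum_{i<j} (∂f_j/∂x_i - ∂f_i/∂x_j) dx_i ∧ dx_j:
  coeff of dx ∧ dy: 3*y
  coeff of dx ∧ dz: -2*x - y + 1
  coeff of dy ∧ dz: -x
Step 2: Apply d again to each 2-form coefficient. The only possible 3-form in R^3 is dx ∧ dy ∧ dz, with coefficient
  ∂(coeff of dy∧dz)/∂x - ∂(coeff of dx∧dz)/∂y + ∂(coeff of dx∧dy)/∂z
  = ∂/∂x (-x) - ∂/∂y (-2*x - y + 1) + ∂/∂z (3*y).
Each of these terms simplifies to sums of mixed partials that cancel in pairs. The result is 0 (by equality of mixed partials for smooth functions — Schwarz / Clairaut).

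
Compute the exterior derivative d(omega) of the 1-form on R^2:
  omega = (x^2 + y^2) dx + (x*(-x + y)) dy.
d(omega) = (-2*x - y) dx ∧ dy

For a 1-form omega = sum_i f_i dx_i, the exterior derivative is
  d(omega) = sum_{i < j} (∂f_j/∂x_i - ∂f_i/∂x_j) dx_i ∧ dx_j.
  coefficient of dx ∧ dy: ∂f_2/∂x - ∂f_1/∂y = ∂(x*(-x + y))/∂x - ∂(x^2 + y^2)/∂y = -2*x - y
Assembling: d(omega) = (-2*x - y) dx ∧ dy.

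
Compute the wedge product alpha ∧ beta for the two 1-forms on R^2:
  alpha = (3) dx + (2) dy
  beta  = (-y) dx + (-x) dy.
alpha ∧ beta = (-3*x + 2*y) dx ∧ dy

Distribute the wedge, using dx_i ∧ dx_j = -dx_j ∧ dx_i and dx_i ∧ dx_i = 0. For each pair (i, j) with i < j, the coefficient of dx_i ∧ dx_j in alpha ∧ beta is (alpha_i * beta_j - alpha_j * beta_i). Collecting: alpha ∧ beta = (-3*x + 2*y) dx ∧ dy.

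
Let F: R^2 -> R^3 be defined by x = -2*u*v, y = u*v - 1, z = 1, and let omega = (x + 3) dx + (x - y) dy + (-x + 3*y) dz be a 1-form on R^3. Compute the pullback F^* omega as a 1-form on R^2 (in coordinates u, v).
F^* omega = (v*(u*v - 5)) du + (u*(u*v - 5)) dv

Using F^*(f dg) = (f ∘ F) d(g ∘ F), substitute each coordinate x_i by F_i(u, v) in f_i, and replace dx_i by d F_i = (∂F_i/∂u) du + (∂F_i/∂v) dv.
  For the x component: f_1(F) = -2*u*v + 3; d F_1 = (-2*v) du + (-2*u) dv
  For the y component: f_2(F) = -3*u*v + 1; d F_2 = (v) du + (u) dv
  For the z component: f_3(F) = 5*u*v - 3; d F_3 = (0) du + (0) dv
Combining and collecting du, dv coefficients:
  coeff of du: v*(u*v - 5)
  coeff of dv: u*(u*v - 5)
F^* omega = (v*(u*v - 5)) du + (u*(u*v - 5)) dv.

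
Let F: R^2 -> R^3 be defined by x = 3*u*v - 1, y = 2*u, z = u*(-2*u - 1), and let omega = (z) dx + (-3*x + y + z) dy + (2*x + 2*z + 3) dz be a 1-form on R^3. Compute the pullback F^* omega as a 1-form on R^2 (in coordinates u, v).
F^* omega = (16*u^3 - 30*u^2*v + 8*u^2 - 27*u*v + 5) du + (u^2*(-6*u - 3)) dv

Using F^*(f dg) = (f ∘ F) d(g ∘ F), substitute each coordinate x_i by F_i(u, v) in f_i, and replace dx_i by d F_i = (∂F_i/∂u) du + (∂F_i/∂v) dv.
  For the x component: f_1(F) = u*(-2*u - 1); d F_1 = (3*v) du + (3*u) dv
  For the y component: f_2(F) = -2*u^2 - 9*u*v + u + 3; d F_2 = (2) du + (0) dv
  For the z component: f_3(F) = -4*u^2 + 6*u*v - 2*u + 1; d F_3 = (-4*u - 1) du + (0) dv
Combining and collecting du, dv coefficients:
  coeff of du: 16*u^3 - 30*u^2*v + 8*u^2 - 27*u*v + 5
  coeff of dv: u^2*(-6*u - 3)
F^* omega = (16*u^3 - 30*u^2*v + 8*u^2 - 27*u*v + 5) du + (u^2*(-6*u - 3)) dv.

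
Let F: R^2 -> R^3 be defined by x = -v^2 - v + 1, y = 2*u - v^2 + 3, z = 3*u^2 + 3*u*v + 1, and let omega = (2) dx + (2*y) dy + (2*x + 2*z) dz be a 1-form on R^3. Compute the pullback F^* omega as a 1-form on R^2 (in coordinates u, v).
F^* omega = (36*u^3 + 54*u^2*v + 6*u*v^2 - 12*u*v + 32*u - 6*v^3 - 10*v^2 + 12*v + 12) du + (18*u^3 + 18*u^2*v - 6*u*v^2 - 14*u*v + 12*u + 4*v^3 - 16*v - 2) dv

Using F^*(f dg) = (f ∘ F) d(g ∘ F), substitute each coordinate x_i by F_i(u, v) in f_i, and replace dx_i by d F_i = (∂F_i/∂u) du + (∂F_i/∂v) dv.
  For the x component: f_1(F) = 2; d F_1 = (0) du + (-2*v - 1) dv
  For the y component: f_2(F) = 4*u - 2*v^2 + 6; d F_2 = (2) du + (-2*v) dv
  For the z component: f_3(F) = 6*u^2 + 6*u*v - 2*v^2 - 2*v + 4; d F_3 = (6*u + 3*v) du + (3*u) dv
Combining and collecting du, dv coefficients:
  coeff of du: 36*u^3 + 54*u^2*v + 6*u*v^2 - 12*u*v + 32*u - 6*v^3 - 10*v^2 + 12*v + 12
  coeff of dv: 18*u^3 + 18*u^2*v - 6*u*v^2 - 14*u*v + 12*u + 4*v^3 - 16*v - 2
F^* omega = (36*u^3 + 54*u^2*v + 6*u*v^2 - 12*u*v + 32*u - 6*v^3 - 10*v^2 + 12*v + 12) du + (18*u^3 + 18*u^2*v - 6*u*v^2 - 14*u*v + 12*u + 4*v^3 - 16*v - 2) dv.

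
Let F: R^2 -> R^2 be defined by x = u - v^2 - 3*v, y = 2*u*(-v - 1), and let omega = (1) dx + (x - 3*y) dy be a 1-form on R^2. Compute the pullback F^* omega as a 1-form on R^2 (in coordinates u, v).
F^* omega = (-12*u*v^2 - 26*u*v - 14*u + 2*v^3 + 8*v^2 + 6*v + 1) du + (-12*u^2*v - 14*u^2 + 2*u*v^2 + 6*u*v - 2*v - 3) dv

Using F^*(f dg) = (f ∘ F) d(g ∘ F), substitute each coordinate x_i by F_i(u, v) in f_i, and replace dx_i by d F_i = (∂F_i/∂u) du + (∂F_i/∂v) dv.
  For the x component: f_1(F) = 1; d F_1 = (1) du + (-2*v - 3) dv
  For the y component: f_2(F) = 6*u*v + 7*u - v^2 - 3*v; d F_2 = (-2*v - 2) du + (-2*u) dv
Combining and collecting du, dv coefficients:
  coeff of du: -12*u*v^2 - 26*u*v - 14*u + 2*v^3 + 8*v^2 + 6*v + 1
  coeff of dv: -12*u^2*v - 14*u^2 + 2*u*v^2 + 6*u*v - 2*v - 3
F^* omega = (-12*u*v^2 - 26*u*v - 14*u + 2*v^3 + 8*v^2 + 6*v + 1) du + (-12*u^2*v - 14*u^2 + 2*u*v^2 + 6*u*v - 2*v - 3) dv.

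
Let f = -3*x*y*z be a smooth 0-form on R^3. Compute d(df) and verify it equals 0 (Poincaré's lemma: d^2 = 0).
d(df) = 0

Step 1: df = sum_i (∂f/∂x_i) dx_i = (-3*y*z) dx + (-3*x*z) dy + (-3*x*y) dz.
Step 2: Apply d again. Using the 1-form formula, the coefficient of dx ∧ dy in d(df) is ∂^2 f/∂x ∂y - ∂^2 f/∂y ∂x = (-3*z) - (-3*z) = 0 (equality of mixed partials for smooth f).
Similarly for dx ∧ dz and dy ∧ dz — all coefficients vanish. So d(df) = 0.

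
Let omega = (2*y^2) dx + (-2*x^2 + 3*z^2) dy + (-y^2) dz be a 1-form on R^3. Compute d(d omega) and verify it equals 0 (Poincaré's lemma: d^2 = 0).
d(d omega) = 0

Step 1: d omega = sum_{i<j} (∂f_j/∂x_i - ∂f_i/∂x_j) dx_i ∧ dx_j:
  coeff of dx ∧ dy: -4*x - 4*y
  coeff of dx ∧ dz: 0
  coeff of dy ∧ dz: -2*y - 6*z
Step 2: Apply d again to each 2-form coefficient. The only possible 3-form in R^3 is dx ∧ dy ∧ dz, with coefficient
  ∂(coeff of dy∧dz)/∂x - ∂(coeff of dx∧dz)/∂y + ∂(coeff of dx∧dy)/∂z
  = ∂/∂x (-2*y - 6*z) - ∂/∂y (0) + ∂/∂z (-4*x - 4*y).
Each of these terms simplifies to sums of mixed partials that cancel in pairs. The result is 0 (by equality of mixed partials for smooth functions — Schwarz / Clairaut).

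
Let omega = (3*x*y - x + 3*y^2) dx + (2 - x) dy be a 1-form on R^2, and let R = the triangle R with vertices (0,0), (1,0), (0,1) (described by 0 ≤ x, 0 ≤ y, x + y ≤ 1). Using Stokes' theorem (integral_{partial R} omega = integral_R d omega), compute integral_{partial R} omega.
integral_(partial R) omega = -2

Stokes: integral_partial_R omega = integral_R d omega with d omega = (∂Q/∂x - ∂P/∂y) dx ∧ dy.
  ∂Q/∂x = -1
  ∂P/∂y = 3*x + 6*y
  integrand = ∂Q/∂x - ∂P/∂y = -3*x - 6*y - 1.
Integrating over R: integral_0^1 integral_0^{1-x} (-3*x - 6*y - 1) dy dx = -2.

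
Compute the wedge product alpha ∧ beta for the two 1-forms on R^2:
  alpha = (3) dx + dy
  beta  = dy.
alpha ∧ beta = (3) dx ∧ dy

Distribute the wedge, using dx_i ∧ dx_j = -dx_j ∧ dx_i and dx_i ∧ dx_i = 0. For each pair (i, j) with i < j, the coefficient of dx_i ∧ dx_j in alpha ∧ beta is (alpha_i * beta_j - alpha_j * beta_i). Collecting: alpha ∧ beta = (3) dx ∧ dy.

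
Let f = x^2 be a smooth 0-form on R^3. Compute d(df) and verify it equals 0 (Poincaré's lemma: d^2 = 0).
d(df) = 0

Step 1: df = sum_i (∂f/∂x_i) dx_i = (2*x) dx + (0) dy + (0) dz.
Step 2: Apply d again. Using the 1-form formula, the coefficient of dx ∧ dy in d(df) is ∂^2 f/∂x ∂y - ∂^2 f/∂y ∂x = (0) - (0) = 0 (equality of mixed partials for smooth f).
Similarly for dx ∧ dz and dy ∧ dz — all coefficients vanish. So d(df) = 0.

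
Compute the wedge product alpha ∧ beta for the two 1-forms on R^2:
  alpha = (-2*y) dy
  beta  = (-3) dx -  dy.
alpha ∧ beta = (-6*y) dx ∧ dy

Distribute the wedge, using dx_i ∧ dx_j = -dx_j ∧ dx_i and dx_i ∧ dx_i = 0. For each pair (i, j) with i < j, the coefficient of dx_i ∧ dx_j in alpha ∧ beta is (alpha_i * beta_j - alpha_j * beta_i). Collecting: alpha ∧ beta = (-6*y) dx ∧ dy.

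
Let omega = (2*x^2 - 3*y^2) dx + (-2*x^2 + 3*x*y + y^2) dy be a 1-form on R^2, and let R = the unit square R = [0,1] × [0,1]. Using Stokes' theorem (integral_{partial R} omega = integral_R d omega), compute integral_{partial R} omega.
integral_(partial R) omega = 5/2

Stokes: integral_partial_R omega = integral_R d omega with d omega = (∂Q/∂x - ∂P/∂y) dx ∧ dy.
  ∂Q/∂x = -4*x + 3*y
  ∂P/∂y = -6*y
  integrand = ∂Q/∂x - ∂P/∂y = -4*x + 9*y.
Integrating over R: integral_0^1 integral_0^1 (-4*x + 9*y) dx dy = 5/2.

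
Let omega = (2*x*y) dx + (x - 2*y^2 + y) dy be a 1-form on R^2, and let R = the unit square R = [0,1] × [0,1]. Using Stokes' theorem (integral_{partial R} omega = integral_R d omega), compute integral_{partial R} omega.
integral_(partial R) omega = 0

Stokes: integral_partial_R omega = integral_R d omega with d omega = (∂Q/∂x - ∂P/∂y) dx ∧ dy.
  ∂Q/∂x = 1
  ∂P/∂y = 2*x
  integrand = ∂Q/∂x - ∂P/∂y = 1 - 2*x.
Integrating over R: integral_0^1 integral_0^1 (1 - 2*x) dx dy = 0.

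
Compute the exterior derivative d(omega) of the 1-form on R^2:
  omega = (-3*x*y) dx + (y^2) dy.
d(omega) = (3*x) dx ∧ dy

For a 1-form omega = sum_i f_i dx_i, the exterior derivative is
  d(omega) = sum_{i < j} (∂f_j/∂x_i - ∂f_i/∂x_j) dx_i ∧ dx_j.
  coefficient of dx ∧ dy: ∂f_2/∂x - ∂f_1/∂y = ∂(y^2)/∂x - ∂(-3*x*y)/∂y = 3*x
Assembling: d(omega) = (3*x) dx ∧ dy.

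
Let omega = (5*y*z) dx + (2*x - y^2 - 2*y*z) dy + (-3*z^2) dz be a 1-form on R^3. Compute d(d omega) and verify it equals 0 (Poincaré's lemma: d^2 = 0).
d(d omega) = 0

Step 1: d omega = sum_{i<j} (∂f_j/∂x_i - ∂f_i/∂x_j) dx_i ∧ dx_j:
  coeff of dx ∧ dy: 2 - 5*z
  coeff of dx ∧ dz: -5*y
  coeff of dy ∧ dz: 2*y
Step 2: Apply d again to each 2-form coefficient. The only possible 3-form in R^3 is dx ∧ dy ∧ dz, with coefficient
  ∂(coeff of dy∧dz)/∂x - ∂(coeff of dx∧dz)/∂y + ∂(coeff of dx∧dy)/∂z
  = ∂/∂x (2*y) - ∂/∂y (-5*y) + ∂/∂z (2 - 5*z).
Each of these terms simplifies to sums of mixed partials that cancel in pairs. The result is 0 (by equality of mixed partials for smooth functions — Schwarz / Clairaut).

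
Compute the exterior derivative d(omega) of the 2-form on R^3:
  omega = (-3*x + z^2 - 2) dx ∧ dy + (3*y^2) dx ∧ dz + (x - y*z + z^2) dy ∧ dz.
d(omega) = (-6*y + 2*z + 1) dx ∧ dy ∧ dz

For a 2-form omega = sum_{i<j} g_{ij} dx_i ∧ dx_j, the exterior derivative is
  d(omega) = sum_{i<j} d(g_{ij}) ∧ dx_i ∧ dx_j = sum_{i<j, k} (∂g_{ij}/∂x_k) dx_k ∧ dx_i ∧ dx_j.
Expand each term, using dx_k ∧ dx_i ∧ dx_j = sgn(permutation) dx_{(a)} ∧ dx_{(b)} ∧ dx_{(c)} with (a < b < c) sorted:
  d(-3*x + z^2 - 2) includes (∂/∂z)(-3*x + z^2 - 2) dz = (2*z) dz, which multiplied by dx ∧ dy gives (2*z) dx ∧ dy ∧ dz
  d(3*y^2) includes (∂/∂y)(3*y^2) dy = (6*y) dy, which multiplied by dx ∧ dz gives (-6*y) dx ∧ dy ∧ dz
  d(x - y*z + z^2) includes (∂/∂x)(x - y*z + z^2) dx = (1) dx, which multiplied by dy ∧ dz gives (1) dx ∧ dy ∧ dz
Collecting like 3-forms: d(omega) = (-6*y + 2*z + 1) dx ∧ dy ∧ dz.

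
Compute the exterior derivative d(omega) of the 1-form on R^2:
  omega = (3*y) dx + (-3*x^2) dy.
d(omega) = (-6*x - 3) dx ∧ dy

For a 1-form omega = sum_i f_i dx_i, the exterior derivative is
  d(omega) = sum_{i < j} (∂f_j/∂x_i - ∂f_i/∂x_j) dx_i ∧ dx_j.
  coefficient of dx ∧ dy: ∂f_2/∂x - ∂f_1/∂y = ∂(-3*x^2)/∂x - ∂(3*y)/∂y = -6*x - 3
Assembling: d(omega) = (-6*x - 3) dx ∧ dy.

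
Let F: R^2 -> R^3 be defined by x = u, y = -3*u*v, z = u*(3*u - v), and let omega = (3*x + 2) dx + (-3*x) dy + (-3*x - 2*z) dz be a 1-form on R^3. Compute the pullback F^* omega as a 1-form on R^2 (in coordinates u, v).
F^* omega = (-36*u^3 + 18*u^2*v - 18*u^2 - 2*u*v^2 + 12*u*v + 3*u + 2) du + (2*u^2*(3*u - v + 6)) dv

Using F^*(f dg) = (f ∘ F) d(g ∘ F), substitute each coordinate x_i by F_i(u, v) in f_i, and replace dx_i by d F_i = (∂F_i/∂u) du + (∂F_i/∂v) dv.
  For the x component: f_1(F) = 3*u + 2; d F_1 = (1) du + (0) dv
  For the y component: f_2(F) = -3*u; d F_2 = (-3*v) du + (-3*u) dv
  For the z component: f_3(F) = u*(-6*u + 2*v - 3); d F_3 = (6*u - v) du + (-u) dv
Combining and collecting du, dv coefficients:
  coeff of du: -36*u^3 + 18*u^2*v - 18*u^2 - 2*u*v^2 + 12*u*v + 3*u + 2
  coeff of dv: 2*u^2*(3*u - v + 6)
F^* omega = (-36*u^3 + 18*u^2*v - 18*u^2 - 2*u*v^2 + 12*u*v + 3*u + 2) du + (2*u^2*(3*u - v + 6)) dv.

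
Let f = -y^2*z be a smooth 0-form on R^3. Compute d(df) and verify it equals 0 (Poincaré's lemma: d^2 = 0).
d(df) = 0

Step 1: df = sum_i (∂f/∂x_i) dx_i = (0) dx + (-2*y*z) dy + (-y^2) dz.
Step 2: Apply d again. Using the 1-form formula, the coefficient of dx ∧ dy in d(df) is ∂^2 f/∂x ∂y - ∂^2 f/∂y ∂x = (0) - (0) = 0 (equality of mixed partials for smooth f).
Similarly for dx ∧ dz and dy ∧ dz — all coefficients vanish. So d(df) = 0.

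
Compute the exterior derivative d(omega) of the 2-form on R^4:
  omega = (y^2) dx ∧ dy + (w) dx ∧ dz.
d(omega) = (1) dx ∧ dz ∧ dw

For a 2-form omega = sum_{i<j} g_{ij} dx_i ∧ dx_j, the exterior derivative is
  d(omega) = sum_{i<j} d(g_{ij}) ∧ dx_i ∧ dx_j = sum_{i<j, k} (∂g_{ij}/∂x_k) dx_k ∧ dx_i ∧ dx_j.
Expand each term, using dx_k ∧ dx_i ∧ dx_j = sgn(permutation) dx_{(a)} ∧ dx_{(b)} ∧ dx_{(c)} with (a < b < c) sorted:
  d(w) includes (∂/∂w)(w) dw = (1) dw, which multiplied by dx ∧ dz gives (1) dx ∧ dz ∧ dw
Collecting like 3-forms: d(omega) = (1) dx ∧ dz ∧ dw.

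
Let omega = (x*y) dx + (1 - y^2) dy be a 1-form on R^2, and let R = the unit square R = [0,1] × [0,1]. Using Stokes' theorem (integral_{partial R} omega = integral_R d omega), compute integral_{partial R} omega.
integral_(partial R) omega = -1/2

Stokes: integral_partial_R omega = integral_R d omega with d omega = (∂Q/∂x - ∂P/∂y) dx ∧ dy.
  ∂Q/∂x = 0
  ∂P/∂y = x
  integrand = ∂Q/∂x - ∂P/∂y = -x.
Integrating over R: integral_0^1 integral_0^1 (-x) dx dy = -1/2.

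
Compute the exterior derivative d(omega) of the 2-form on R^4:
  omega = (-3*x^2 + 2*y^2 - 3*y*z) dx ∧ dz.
d(omega) = (-4*y + 3*z) dx ∧ dy ∧ dz

For a 2-form omega = sum_{i<j} g_{ij} dx_i ∧ dx_j, the exterior derivative is
  d(omega) = sum_{i<j} d(g_{ij}) ∧ dx_i ∧ dx_j = sum_{i<j, k} (∂g_{ij}/∂x_k) dx_k ∧ dx_i ∧ dx_j.
Expand each term, using dx_k ∧ dx_i ∧ dx_j = sgn(permutation) dx_{(a)} ∧ dx_{(b)} ∧ dx_{(c)} with (a < b < c) sorted:
  d(-3*x^2 + 2*y^2 - 3*y*z) includes (∂/∂y)(-3*x^2 + 2*y^2 - 3*y*z) dy = (4*y - 3*z) dy, which multiplied by dx ∧ dz gives (-4*y + 3*z) dx ∧ dy ∧ dz
Collecting like 3-forms: d(omega) = (-4*y + 3*z) dx ∧ dy ∧ dz.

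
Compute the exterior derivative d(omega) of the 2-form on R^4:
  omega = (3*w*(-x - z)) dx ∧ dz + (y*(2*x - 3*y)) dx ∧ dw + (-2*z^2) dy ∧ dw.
d(omega) = (-3*x - 3*z) dx ∧ dz ∧ dw + (-2*x + 6*y) dx ∧ dy ∧ dw + (4*z) dy ∧ dz ∧ dw

For a 2-form omega = sum_{i<j} g_{ij} dx_i ∧ dx_j, the exterior derivative is
  d(omega) = sum_{i<j} d(g_{ij}) ∧ dx_i ∧ dx_j = sum_{i<j, k} (∂g_{ij}/∂x_k) dx_k ∧ dx_i ∧ dx_j.
Expand each term, using dx_k ∧ dx_i ∧ dx_j = sgn(permutation) dx_{(a)} ∧ dx_{(b)} ∧ dx_{(c)} with (a < b < c) sorted:
  d(3*w*(-x - z)) includes (∂/∂w)(3*w*(-x - z)) dw = (-3*x - 3*z) dw, which multiplied by dx ∧ dz gives (-3*x - 3*z) dx ∧ dz ∧ dw
  d(y*(2*x - 3*y)) includes (∂/∂y)(y*(2*x - 3*y)) dy = (2*x - 6*y) dy, which multiplied by dx ∧ dw gives (-2*x + 6*y) dx ∧ dy ∧ dw
  d(-2*z^2) includes (∂/∂z)(-2*z^2) dz = (-4*z) dz, which multiplied by dy ∧ dw gives (4*z) dy ∧ dz ∧ dw
Collecting like 3-forms: d(omega) = (-3*x - 3*z) dx ∧ dz ∧ dw + (-2*x + 6*y) dx ∧ dy ∧ dw + (4*z) dy ∧ dz ∧ dw.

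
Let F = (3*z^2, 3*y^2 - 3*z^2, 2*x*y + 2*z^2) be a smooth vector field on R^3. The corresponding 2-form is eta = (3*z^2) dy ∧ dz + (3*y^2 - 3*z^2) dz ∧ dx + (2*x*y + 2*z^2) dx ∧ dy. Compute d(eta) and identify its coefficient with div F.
d(eta) = (6*y + 4*z) dx ∧ dy ∧ dz; div F = 6*y + 4*z

For a 2-form in R^3 of the form above, applying d gives a 3-form with coefficient ∂P/∂x + ∂Q/∂y + ∂R/∂z:
  ∂P/∂x = 0
  ∂Q/∂y = 6*y
  ∂R/∂z = 4*z
Sum = 6*y + 4*z, which is exactly div F.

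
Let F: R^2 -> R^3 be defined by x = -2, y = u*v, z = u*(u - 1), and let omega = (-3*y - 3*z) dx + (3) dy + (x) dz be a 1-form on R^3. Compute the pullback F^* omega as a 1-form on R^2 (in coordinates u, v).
F^* omega = (-4*u + 3*v + 2) du + (3*u) dv

Using F^*(f dg) = (f ∘ F) d(g ∘ F), substitute each coordinate x_i by F_i(u, v) in f_i, and replace dx_i by d F_i = (∂F_i/∂u) du + (∂F_i/∂v) dv.
  For the x component: f_1(F) = 3*u*(-u - v + 1); d F_1 = (0) du + (0) dv
  For the y component: f_2(F) = 3; d F_2 = (v) du + (u) dv
  For the z component: f_3(F) = -2; d F_3 = (2*u - 1) du + (0) dv
Combining and collecting du, dv coefficients:
  coeff of du: -4*u + 3*v + 2
  coeff of dv: 3*u
F^* omega = (-4*u + 3*v + 2) du + (3*u) dv.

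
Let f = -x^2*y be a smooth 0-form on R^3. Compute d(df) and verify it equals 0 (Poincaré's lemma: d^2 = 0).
d(df) = 0

Step 1: df = sum_i (∂f/∂x_i) dx_i = (-2*x*y) dx + (-x^2) dy + (0) dz.
Step 2: Apply d again. Using the 1-form formula, the coefficient of dx ∧ dy in d(df) is ∂^2 f/∂x ∂y - ∂^2 f/∂y ∂x = (-2*x) - (-2*x) = 0 (equality of mixed partials for smooth f).
Similarly for dx ∧ dz and dy ∧ dz — all coefficients vanish. So d(df) = 0.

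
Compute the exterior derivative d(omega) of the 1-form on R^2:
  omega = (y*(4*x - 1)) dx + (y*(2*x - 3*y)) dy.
d(omega) = (-4*x + 2*y + 1) dx ∧ dy

For a 1-form omega = sum_i f_i dx_i, the exterior derivative is
  d(omega) = sum_{i < j} (∂f_j/∂x_i - ∂f_i/∂x_j) dx_i ∧ dx_j.
  coefficient of dx ∧ dy: ∂f_2/∂x - ∂f_1/∂y = ∂(y*(2*x - 3*y))/∂x - ∂(y*(4*x - 1))/∂y = -4*x + 2*y + 1
Assembling: d(omega) = (-4*x + 2*y + 1) dx ∧ dy.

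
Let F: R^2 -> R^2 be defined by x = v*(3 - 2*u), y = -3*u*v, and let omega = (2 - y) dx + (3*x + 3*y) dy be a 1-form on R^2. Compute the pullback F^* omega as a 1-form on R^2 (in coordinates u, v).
F^* omega = (v*(39*u*v - 27*v - 4)) du + (39*u^2*v - 18*u*v - 4*u + 6) dv

Using F^*(f dg) = (f ∘ F) d(g ∘ F), substitute each coordinate x_i by F_i(u, v) in f_i, and replace dx_i by d F_i = (∂F_i/∂u) du + (∂F_i/∂v) dv.
  For the x component: f_1(F) = 3*u*v + 2; d F_1 = (-2*v) du + (3 - 2*u) dv
  For the y component: f_2(F) = 3*v*(3 - 5*u); d F_2 = (-3*v) du + (-3*u) dv
Combining and collecting du, dv coefficients:
  coeff of du: v*(39*u*v - 27*v - 4)
  coeff of dv: 39*u^2*v - 18*u*v - 4*u + 6
F^* omega = (v*(39*u*v - 27*v - 4)) du + (39*u^2*v - 18*u*v - 4*u + 6) dv.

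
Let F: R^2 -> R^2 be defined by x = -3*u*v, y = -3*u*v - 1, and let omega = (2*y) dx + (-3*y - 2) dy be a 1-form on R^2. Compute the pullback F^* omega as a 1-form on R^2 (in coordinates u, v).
F^* omega = (3*v*(-3*u*v + 1)) du + (3*u*(-3*u*v + 1)) dv

Using F^*(f dg) = (f ∘ F) d(g ∘ F), substitute each coordinate x_i by F_i(u, v) in f_i, and replace dx_i by d F_i = (∂F_i/∂u) du + (∂F_i/∂v) dv.
  For the x component: f_1(F) = -6*u*v - 2; d F_1 = (-3*v) du + (-3*u) dv
  For the y component: f_2(F) = 9*u*v + 1; d F_2 = (-3*v) du + (-3*u) dv
Combining and collecting du, dv coefficients:
  coeff of du: 3*v*(-3*u*v + 1)
  coeff of dv: 3*u*(-3*u*v + 1)
F^* omega = (3*v*(-3*u*v + 1)) du + (3*u*(-3*u*v + 1)) dv.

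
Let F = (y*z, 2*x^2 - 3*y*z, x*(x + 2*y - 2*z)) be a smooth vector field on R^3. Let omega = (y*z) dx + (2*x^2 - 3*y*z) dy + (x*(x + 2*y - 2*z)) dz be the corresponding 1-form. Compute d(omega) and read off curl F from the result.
d(omega) = (2*x + 3*y) dy ∧ dz + (-2*x - y + 2*z) dz ∧ dx + (4*x - z) dx ∧ dy; curl F = (2*x + 3*y, -2*x - y + 2*z, 4*x - z)

d omega = sum_{i<j} (∂f_j/∂x_i - ∂f_i/∂x_j) dx_i ∧ dx_j. Under the identification (dy ∧ dz, dz ∧ dx, dx ∧ dy) ↔ (e_x, e_y, e_z), the coefficients are exactly the components of curl F. Compute:
  ∂R/∂y - ∂Q/∂z = (2*x) - (-3*y) = 2*x + 3*y
  ∂P/∂z - ∂R/∂x = (y) - (2*x + 2*y - 2*z) = -2*x - y + 2*z
  ∂Q/∂x - ∂P/∂y = (4*x) - (z) = 4*x - z.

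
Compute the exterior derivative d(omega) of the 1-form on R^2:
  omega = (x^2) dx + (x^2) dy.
d(omega) = (2*x) dx ∧ dy

For a 1-form omega = sum_i f_i dx_i, the exterior derivative is
  d(omega) = sum_{i < j} (∂f_j/∂x_i - ∂f_i/∂x_j) dx_i ∧ dx_j.
  coefficient of dx ∧ dy: ∂f_2/∂x - ∂f_1/∂y = ∂(x^2)/∂x - ∂(x^2)/∂y = 2*x
Assembling: d(omega) = (2*x) dx ∧ dy.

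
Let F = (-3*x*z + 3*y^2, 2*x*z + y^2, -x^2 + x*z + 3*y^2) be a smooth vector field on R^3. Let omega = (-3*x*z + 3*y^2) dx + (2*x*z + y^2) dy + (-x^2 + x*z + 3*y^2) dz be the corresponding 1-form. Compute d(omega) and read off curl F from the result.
d(omega) = (-2*x + 6*y) dy ∧ dz + (-x - z) dz ∧ dx + (-6*y + 2*z) dx ∧ dy; curl F = (-2*x + 6*y, -x - z, -6*y + 2*z)

d omega = sum_{i<j} (∂f_j/∂x_i - ∂f_i/∂x_j) dx_i ∧ dx_j. Under the identification (dy ∧ dz, dz ∧ dx, dx ∧ dy) ↔ (e_x, e_y, e_z), the coefficients are exactly the components of curl F. Compute:
  ∂R/∂y - ∂Q/∂z = (6*y) - (2*x) = -2*x + 6*y
  ∂P/∂z - ∂R/∂x = (-3*x) - (-2*x + z) = -x - z
  ∂Q/∂x - ∂P/∂y = (2*z) - (6*y) = -6*y + 2*z.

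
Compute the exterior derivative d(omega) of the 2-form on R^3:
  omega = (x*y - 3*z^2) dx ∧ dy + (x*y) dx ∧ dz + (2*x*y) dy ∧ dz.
d(omega) = (-x + 2*y - 6*z) dx ∧ dy ∧ dz

For a 2-form omega = sum_{i<j} g_{ij} dx_i ∧ dx_j, the exterior derivative is
  d(omega) = sum_{i<j} d(g_{ij}) ∧ dx_i ∧ dx_j = sum_{i<j, k} (∂g_{ij}/∂x_k) dx_k ∧ dx_i ∧ dx_j.
Expand each term, using dx_k ∧ dx_i ∧ dx_j = sgn(permutation) dx_{(a)} ∧ dx_{(b)} ∧ dx_{(c)} with (a < b < c) sorted:
  d(x*y - 3*z^2) includes (∂/∂z)(x*y - 3*z^2) dz = (-6*z) dz, which multiplied by dx ∧ dy gives (-6*z) dx ∧ dy ∧ dz
  d(x*y) includes (∂/∂y)(x*y) dy = (x) dy, which multiplied by dx ∧ dz gives (-x) dx ∧ dy ∧ dz
  d(2*x*y) includes (∂/∂x)(2*x*y) dx = (2*y) dx, which multiplied by dy ∧ dz gives (2*y) dx ∧ dy ∧ dz
Collecting like 3-forms: d(omega) = (-x + 2*y - 6*z) dx ∧ dy ∧ dz.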